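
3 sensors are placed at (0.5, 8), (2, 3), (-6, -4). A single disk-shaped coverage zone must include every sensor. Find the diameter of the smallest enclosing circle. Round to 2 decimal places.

Call the three points A, B, C in the order given.
Side lengths²: AB² = 27.25, AC² = 186.25, BC² = 113.
Since AC² = 186.25 ≥ 113 + 27.25 = 140.25, the angle opposite AC is not acute, so the smallest enclosing circle has AC as diameter.
Centre = midpoint of AC = (-2.75, 2), r² = 186.25/4 = 46.5625.
Diameter = 2r = 2√(46.5625) ≈ 13.65.

13.65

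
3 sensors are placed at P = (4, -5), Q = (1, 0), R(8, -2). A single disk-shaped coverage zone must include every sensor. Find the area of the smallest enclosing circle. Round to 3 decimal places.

42.072

Side lengths²: PQ² = 34, PR² = 25, QR² = 53.
Since QR² = 53 < 34 + 25 = 59, the triangle is acute, so the smallest enclosing circle is the circumcircle.
Circumcentre = (255/58, -79/58), r² = 22525/1682.
Area = π·r² = π·22525/1682 ≈ 42.072.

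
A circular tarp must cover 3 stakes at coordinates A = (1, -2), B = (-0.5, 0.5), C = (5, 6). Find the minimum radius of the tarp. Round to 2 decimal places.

4.47

Side lengths²: AB² = 8.5, AC² = 80, BC² = 60.5.
Since AC² = 80 ≥ 60.5 + 8.5 = 69, the angle opposite AC is not acute, so the smallest enclosing circle has AC as diameter.
Centre = midpoint of AC = (3, 2), r² = 80/4 = 20.
r = √20 ≈ 4.47.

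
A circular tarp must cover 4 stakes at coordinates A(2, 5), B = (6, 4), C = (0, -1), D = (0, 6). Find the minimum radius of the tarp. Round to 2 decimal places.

4.12

By Welzl's lemma the MEC is supported by two points (diametrically opposite) or three points (on a circumcircle).
The minimum enclosing circle is determined by three boundary points: B, C, D.
Their circumcentre is (13/6, 2.5) with r² = 305/18.
The farthest remaining point A is at distance² 113/18 ≤ 305/18.
r = √(305/18) ≈ 4.12.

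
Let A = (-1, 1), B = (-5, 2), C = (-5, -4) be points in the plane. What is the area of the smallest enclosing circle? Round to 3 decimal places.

Side lengths²: AB² = 17, AC² = 41, BC² = 36.
Since AC² = 41 < 36 + 17 = 53, the triangle is acute, so the smallest enclosing circle is the circumcircle.
Circumcentre = (-3.625, -1), r² = 10.890625.
Area = π·r² = π·10.890625 ≈ 34.214.

34.214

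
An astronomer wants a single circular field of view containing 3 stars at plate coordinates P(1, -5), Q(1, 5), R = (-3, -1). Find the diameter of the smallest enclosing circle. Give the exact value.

Side lengths²: PQ² = 100, PR² = 32, QR² = 52.
Since PQ² = 100 ≥ 52 + 32 = 84, the angle opposite PQ is not acute, so the smallest enclosing circle has PQ as diameter.
Centre = midpoint of PQ = (1, 0), r² = 100/4 = 25.
Diameter = 2r = 2√25 = 10.

10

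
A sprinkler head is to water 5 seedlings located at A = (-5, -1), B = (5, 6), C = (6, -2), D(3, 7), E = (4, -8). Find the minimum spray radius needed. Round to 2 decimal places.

A smallest enclosing disk is always determined by at most three of the input points on its boundary.
The minimum enclosing circle is determined by three boundary points: A, D, E.
Their circumcentre is (2.5625, -0.5625) with r² = 57.3828125.
The farthest remaining point B is at distance² 49.0078125 ≤ 57.3828125.
r = √(57.3828125) ≈ 7.58.

7.58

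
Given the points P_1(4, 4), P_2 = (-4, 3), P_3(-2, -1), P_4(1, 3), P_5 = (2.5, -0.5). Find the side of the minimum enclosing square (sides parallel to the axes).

8

The bounding box has width 8 and height 5.
An axis-aligned square enclosing the set must have side ≥ max(width, height).
So the minimum side is max(8, 5) = 8.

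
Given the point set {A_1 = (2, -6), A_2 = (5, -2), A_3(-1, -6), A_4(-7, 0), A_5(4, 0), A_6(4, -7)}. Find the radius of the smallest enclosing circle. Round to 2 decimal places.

A smallest enclosing disk is always determined by at most three of the input points on its boundary.
The minimum enclosing circle is determined by three boundary points: A_2, A_4, A_6.
Their circumcentre is (-43/31, -103/31) with r² = 40885/961.
The farthest remaining point A_5 is at distance² 38498/961 ≤ 40885/961.
r = √(40885/961) ≈ 6.52.

6.52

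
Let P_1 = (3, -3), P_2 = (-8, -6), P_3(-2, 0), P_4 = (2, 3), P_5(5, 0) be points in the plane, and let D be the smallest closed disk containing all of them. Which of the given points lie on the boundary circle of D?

A smallest enclosing disk is always determined by at most three of the input points on its boundary.
The farthest pair is P_2–P_5 with squared distance 205. The circle on this segment as diameter has centre (-1.5, -3) and r² = 205/4 = 51.25.
Check P_1: distance² to centre = 20.25 ≤ 51.25, so it lies inside.
All remaining points lie in this disk, and no smaller disk contains both endpoints, so this is the minimum enclosing circle.
The points at distance exactly r from the centre are P_2, P_5 — 2 points.

P_2, P_5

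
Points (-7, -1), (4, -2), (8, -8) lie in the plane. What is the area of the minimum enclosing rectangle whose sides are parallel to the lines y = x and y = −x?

110

In coordinates u = x + y, v = x − y the rectangle is axis-aligned; the map (x,y)→(u,v) scales areas by 2.
u-values: -8, 2, 0; range = 2 − (-8) = 10.
v-values: -6, 6, 16; range = 16 − (-6) = 22.
Area = (10 × 22) / 2 = 110.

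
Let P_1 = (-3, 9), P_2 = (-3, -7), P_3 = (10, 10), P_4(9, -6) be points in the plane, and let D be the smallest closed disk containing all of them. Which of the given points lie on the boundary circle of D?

A smallest enclosing disk is always determined by at most three of the input points on its boundary.
The farthest pair is P_2–P_3 with squared distance 458. The circle on this segment as diameter has centre (3.5, 1.5) and r² = 458/4 = 114.5.
Check P_1: distance² to centre = 98.5 ≤ 114.5, so it lies inside.
All remaining points lie in this disk, and no smaller disk contains both endpoints, so this is the minimum enclosing circle.
The points at distance exactly r from the centre are P_2, P_3 — 2 points.

P_2, P_3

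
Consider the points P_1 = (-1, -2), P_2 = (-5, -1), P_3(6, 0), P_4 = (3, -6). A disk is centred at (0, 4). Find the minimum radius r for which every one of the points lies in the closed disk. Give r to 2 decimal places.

10.44

The required radius is the distance from (0, 4) to the farthest point.
Squared distances: 37, 50, 52, 109.
Maximum is 109, attained at P_4.
r = √109 ≈ 10.44.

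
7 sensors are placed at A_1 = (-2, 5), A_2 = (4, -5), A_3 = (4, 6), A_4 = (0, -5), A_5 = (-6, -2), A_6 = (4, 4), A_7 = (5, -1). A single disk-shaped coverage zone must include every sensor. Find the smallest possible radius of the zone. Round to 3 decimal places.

6.685

The minimum enclosing circle of a finite set is fixed by two of the points (as a diameter) or three (as a circumcircle).
The minimum enclosing circle is determined by three boundary points: A_2, A_3, A_5.
Their circumcentre is (0.2, 0.5) with r² = 44.69.
The farthest remaining point A_4 is at distance² 30.29 ≤ 44.69.
r = √(44.69) ≈ 6.685.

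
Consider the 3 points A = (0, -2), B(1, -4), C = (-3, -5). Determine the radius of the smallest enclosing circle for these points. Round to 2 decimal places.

2.17

Side lengths²: AB² = 5, AC² = 18, BC² = 17.
Since AC² = 18 < 17 + 5 = 22, the triangle is acute, so the smallest enclosing circle is the circumcircle.
Circumcentre = (-7/6, -23/6), r² = 85/18.
r = √(85/18) ≈ 2.17.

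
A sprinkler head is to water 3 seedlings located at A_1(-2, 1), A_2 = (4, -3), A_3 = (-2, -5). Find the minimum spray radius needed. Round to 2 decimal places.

Side lengths²: A_1A_2² = 52, A_1A_3² = 36, A_2A_3² = 40.
Since A_1A_2² = 52 < 40 + 36 = 76, the triangle is acute, so the smallest enclosing circle is the circumcircle.
Circumcentre = (1/3, -2), r² = 130/9.
r = √(130/9) ≈ 3.80.

3.80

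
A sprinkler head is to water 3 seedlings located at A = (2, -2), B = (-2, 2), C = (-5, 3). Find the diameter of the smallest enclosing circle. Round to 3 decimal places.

8.602

Side lengths²: AB² = 32, AC² = 74, BC² = 10.
Since AC² = 74 ≥ 32 + 10 = 42, the angle opposite AC is not acute, so the smallest enclosing circle has AC as diameter.
Centre = midpoint of AC = (-1.5, 0.5), r² = 74/4 = 18.5.
Diameter = 2r = 2√(18.5) ≈ 8.602.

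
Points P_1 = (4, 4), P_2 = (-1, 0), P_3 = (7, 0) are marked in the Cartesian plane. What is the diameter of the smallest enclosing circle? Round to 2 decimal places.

Side lengths²: P_1P_2² = 41, P_1P_3² = 25, P_2P_3² = 64.
Since P_2P_3² = 64 < 41 + 25 = 66, the triangle is acute, so the smallest enclosing circle is the circumcircle.
Circumcentre = (3, 0.125), r² = 16.015625.
Diameter = 2r = 2√(16.015625) ≈ 8.00.

8.00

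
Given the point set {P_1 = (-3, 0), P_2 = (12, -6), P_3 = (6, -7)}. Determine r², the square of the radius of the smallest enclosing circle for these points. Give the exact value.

65.25

Side lengths²: P_1P_2² = 261, P_1P_3² = 130, P_2P_3² = 37.
Since P_1P_2² = 261 ≥ 130 + 37 = 167, the angle opposite P_1P_2 is not acute, so the smallest enclosing circle has P_1P_2 as diameter.
Centre = midpoint of P_1P_2 = (4.5, -3), r² = 261/4 = 65.25.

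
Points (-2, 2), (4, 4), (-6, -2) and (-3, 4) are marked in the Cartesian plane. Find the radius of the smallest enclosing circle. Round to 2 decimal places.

The farthest pair is (4, 4)–(-6, -2) with squared distance 136. The circle on this segment as diameter has centre (-1, 1) and r² = 136/4 = 34.
Check (-2, 2): distance² to centre = 2 ≤ 34, so it lies inside.
All remaining points lie in this disk, and no smaller disk contains both endpoints, so this is the minimum enclosing circle.
r = √34 ≈ 5.83.

5.83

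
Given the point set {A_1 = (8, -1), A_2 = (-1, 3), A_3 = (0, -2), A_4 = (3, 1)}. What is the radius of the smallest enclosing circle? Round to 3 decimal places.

4.924

The farthest pair is A_1–A_2 with squared distance 97. The circle on this segment as diameter has centre (3.5, 1) and r² = 97/4 = 24.25.
Check A_3: distance² to centre = 21.25 ≤ 24.25, so it lies inside.
All remaining points lie in this disk, and no smaller disk contains both endpoints, so this is the minimum enclosing circle.
r = √(24.25) ≈ 4.924.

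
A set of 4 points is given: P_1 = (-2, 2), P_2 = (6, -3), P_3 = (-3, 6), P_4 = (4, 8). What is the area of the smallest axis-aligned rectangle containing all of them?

99

x ranges over [-3, 6], width 9.
y ranges over [-3, 8], height 11.
Area = 9 × 11 = 99.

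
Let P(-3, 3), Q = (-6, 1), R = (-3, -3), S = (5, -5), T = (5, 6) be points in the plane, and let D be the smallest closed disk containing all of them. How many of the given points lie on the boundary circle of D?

3

The minimum enclosing circle of a finite set is fixed by two of the points (as a diameter) or three (as a circumcircle).
The minimum enclosing circle is determined by three boundary points: Q, S, T.
Their circumcentre is (19/22, 0.5) with r² = 11461/242.
The farthest remaining point R is at distance² 6577/242 ≤ 11461/242.
The points at distance exactly r from the centre are Q, S, T — 3 points.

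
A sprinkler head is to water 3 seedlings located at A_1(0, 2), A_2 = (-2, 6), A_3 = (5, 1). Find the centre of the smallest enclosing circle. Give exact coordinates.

(1.5, 3.5)

Side lengths²: A_1A_2² = 20, A_1A_3² = 26, A_2A_3² = 74.
Since A_2A_3² = 74 ≥ 26 + 20 = 46, the angle opposite A_2A_3 is not acute, so the smallest enclosing circle has A_2A_3 as diameter.
Centre = midpoint of A_2A_3 = (1.5, 3.5), r² = 74/4 = 18.5.
Centre = (1.5, 3.5).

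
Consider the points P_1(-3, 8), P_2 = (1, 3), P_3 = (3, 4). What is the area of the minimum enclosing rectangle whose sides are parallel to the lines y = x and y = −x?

In coordinates u = x + y, v = x − y the rectangle is axis-aligned; the map (x,y)→(u,v) scales areas by 2.
u-values: 5, 4, 7; range = 7 − 4 = 3.
v-values: -11, -2, -1; range = -1 − (-11) = 10.
Area = (3 × 10) / 2 = 15.

15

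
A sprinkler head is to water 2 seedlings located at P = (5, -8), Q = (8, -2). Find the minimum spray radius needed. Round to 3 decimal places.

3.354

The smallest circle enclosing two points has them as diameter endpoints.
Centre = midpoint = (6.5, -5); r² = |PQ|²/4 = 45/4 = 11.25.
r = √(11.25) ≈ 3.354.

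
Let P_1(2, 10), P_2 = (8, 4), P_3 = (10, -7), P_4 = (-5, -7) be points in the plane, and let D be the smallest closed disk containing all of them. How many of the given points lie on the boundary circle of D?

The minimum enclosing circle is determined by three boundary points: P_1, P_3, P_4.
Their circumcentre is (2.5, -5/34) with r² = 59657/578.
The farthest remaining point P_2 is at distance² 27425/578 ≤ 59657/578.
The points at distance exactly r from the centre are P_1, P_3, P_4 — 3 points.

3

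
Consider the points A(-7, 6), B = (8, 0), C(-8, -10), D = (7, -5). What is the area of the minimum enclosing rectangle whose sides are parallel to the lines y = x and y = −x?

325

In coordinates u = x + y, v = x − y the rectangle is axis-aligned; the map (x,y)→(u,v) scales areas by 2.
u-values: -1, 8, -18, 2; range = 8 − (-18) = 26.
v-values: -13, 8, 2, 12; range = 12 − (-13) = 25.
Area = (26 × 25) / 2 = 325.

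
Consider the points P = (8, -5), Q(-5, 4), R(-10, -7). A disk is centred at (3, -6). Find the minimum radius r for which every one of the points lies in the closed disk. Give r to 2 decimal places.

13.04

The required radius is the distance from (3, -6) to the farthest point.
Squared distances: 26, 164, 170.
Maximum is 170, attained at R.
r = √170 ≈ 13.04.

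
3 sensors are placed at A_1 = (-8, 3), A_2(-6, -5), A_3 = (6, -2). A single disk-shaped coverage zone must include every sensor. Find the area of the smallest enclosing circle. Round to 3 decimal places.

173.573

Side lengths²: A_1A_2² = 68, A_1A_3² = 221, A_2A_3² = 153.
Since A_1A_3² = 221 ≥ 153 + 68 = 221, the angle opposite A_1A_3 is not acute, so the smallest enclosing circle has A_1A_3 as diameter.
Centre = midpoint of A_1A_3 = (-1, 0.5), r² = 221/4 = 55.25.
Area = π·r² = π·55.25 ≈ 173.573.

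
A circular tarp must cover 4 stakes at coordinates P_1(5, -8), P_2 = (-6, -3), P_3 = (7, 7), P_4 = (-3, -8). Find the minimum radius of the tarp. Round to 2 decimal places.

By Welzl's lemma the MEC is supported by two points (diametrically opposite) or three points (on a circumcircle).
The farthest pair is P_3–P_4 with squared distance 325. The circle on this segment as diameter has centre (2, -0.5) and r² = 325/4 = 81.25.
Check P_1: distance² to centre = 65.25 ≤ 81.25, so it lies inside.
All remaining points lie in this disk, and no smaller disk contains both endpoints, so this is the minimum enclosing circle.
r = √(81.25) ≈ 9.01.

9.01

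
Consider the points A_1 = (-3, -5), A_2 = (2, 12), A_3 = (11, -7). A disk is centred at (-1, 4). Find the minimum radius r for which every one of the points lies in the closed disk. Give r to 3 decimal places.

16.279

The required radius is the distance from (-1, 4) to the farthest point.
Squared distances: 85, 73, 265.
Maximum is 265, attained at A_3.
r = √265 ≈ 16.279.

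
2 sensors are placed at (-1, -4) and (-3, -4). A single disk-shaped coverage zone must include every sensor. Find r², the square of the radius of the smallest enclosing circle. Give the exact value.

The smallest circle enclosing two points has them as diameter endpoints.
Centre = midpoint = (-2, -4); r² = |(-1, -4)−(-3, -4)|²/4 = 4/4 = 1.

1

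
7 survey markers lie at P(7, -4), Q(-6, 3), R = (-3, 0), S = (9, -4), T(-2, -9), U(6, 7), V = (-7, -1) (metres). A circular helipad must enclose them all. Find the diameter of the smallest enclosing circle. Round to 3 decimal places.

17.889

The minimum enclosing circle is determined by three boundary points: T, U, V.
Their circumcentre is (35/18, -35/36) with r² = 103685/1296.
The farthest remaining point Q is at distance² 102245/1296 ≤ 103685/1296.
Diameter = 2r = 2√(103685/1296) ≈ 17.889.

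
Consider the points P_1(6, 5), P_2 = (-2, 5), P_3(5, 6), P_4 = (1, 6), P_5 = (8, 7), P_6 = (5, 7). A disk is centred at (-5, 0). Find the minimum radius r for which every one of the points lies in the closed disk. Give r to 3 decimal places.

14.765

The required radius is the distance from (-5, 0) to the farthest point.
Squared distances: 146, 34, 136, 72, 218, 149.
Maximum is 218, attained at P_5.
r = √218 ≈ 14.765.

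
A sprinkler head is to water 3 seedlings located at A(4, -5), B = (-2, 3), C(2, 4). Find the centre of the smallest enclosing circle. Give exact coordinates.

Side lengths²: AB² = 100, AC² = 85, BC² = 17.
Since AB² = 100 < 85 + 17 = 102, the triangle is acute, so the smallest enclosing circle is the circumcircle.
Circumcentre = (21/19, -35/38), r² = 36125/1444.
Centre = (21/19, -35/38).

(21/19, -35/38)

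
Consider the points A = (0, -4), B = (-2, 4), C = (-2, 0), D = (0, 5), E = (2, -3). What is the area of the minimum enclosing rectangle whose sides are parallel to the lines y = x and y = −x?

49.5

In coordinates u = x + y, v = x − y the rectangle is axis-aligned; the map (x,y)→(u,v) scales areas by 2.
u-values: -4, 2, -2, 5, -1; range = 5 − (-4) = 9.
v-values: 4, -6, -2, -5, 5; range = 5 − (-6) = 11.
Area = (9 × 11) / 2 = 49.5.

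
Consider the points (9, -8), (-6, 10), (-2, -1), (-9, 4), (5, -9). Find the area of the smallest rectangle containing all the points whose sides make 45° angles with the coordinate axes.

In coordinates u = x + y, v = x − y the rectangle is axis-aligned; the map (x,y)→(u,v) scales areas by 2.
u-values: 1, 4, -3, -5, -4; range = 4 − (-5) = 9.
v-values: 17, -16, -1, -13, 14; range = 17 − (-16) = 33.
Area = (9 × 33) / 2 = 148.5.

148.5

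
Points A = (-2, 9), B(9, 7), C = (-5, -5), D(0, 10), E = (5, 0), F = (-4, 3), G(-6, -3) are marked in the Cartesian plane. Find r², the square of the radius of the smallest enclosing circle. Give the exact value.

A smallest enclosing disk is always determined by at most three of the input points on its boundary.
The farthest pair is B–C with squared distance 340. The circle on this segment as diameter has centre (2, 1) and r² = 340/4 = 85.
Check A: distance² to centre = 80 ≤ 85, so it lies inside.
All remaining points lie in this disk, and no smaller disk contains both endpoints, so this is the minimum enclosing circle.

85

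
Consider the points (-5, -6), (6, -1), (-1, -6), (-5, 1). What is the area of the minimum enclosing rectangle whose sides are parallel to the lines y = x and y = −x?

In coordinates u = x + y, v = x − y the rectangle is axis-aligned; the map (x,y)→(u,v) scales areas by 2.
u-values: -11, 5, -7, -4; range = 5 − (-11) = 16.
v-values: 1, 7, 5, -6; range = 7 − (-6) = 13.
Area = (16 × 13) / 2 = 104.

104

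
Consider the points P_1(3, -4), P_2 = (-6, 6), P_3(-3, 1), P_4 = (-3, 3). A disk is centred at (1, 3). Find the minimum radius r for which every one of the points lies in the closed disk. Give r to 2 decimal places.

The required radius is the distance from (1, 3) to the farthest point.
Squared distances: 53, 58, 20, 16.
Maximum is 58, attained at P_2.
r = √58 ≈ 7.62.

7.62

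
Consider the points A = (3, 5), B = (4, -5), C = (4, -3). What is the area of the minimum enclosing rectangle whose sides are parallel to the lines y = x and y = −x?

In coordinates u = x + y, v = x − y the rectangle is axis-aligned; the map (x,y)→(u,v) scales areas by 2.
u-values: 8, -1, 1; range = 8 − (-1) = 9.
v-values: -2, 9, 7; range = 9 − (-2) = 11.
Area = (9 × 11) / 2 = 49.5.

49.5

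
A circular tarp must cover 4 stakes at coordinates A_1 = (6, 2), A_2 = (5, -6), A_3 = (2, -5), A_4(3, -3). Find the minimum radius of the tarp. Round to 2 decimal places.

4.11

The minimum enclosing circle of a finite set is fixed by two of the points (as a diameter) or three (as a circumcircle).
The minimum enclosing circle is determined by three boundary points: A_1, A_2, A_3.
Their circumcentre is (4.7, -1.9) with r² = 16.9.
The farthest remaining point A_4 is at distance² 4.1 ≤ 16.9.
r = √(16.9) ≈ 4.11.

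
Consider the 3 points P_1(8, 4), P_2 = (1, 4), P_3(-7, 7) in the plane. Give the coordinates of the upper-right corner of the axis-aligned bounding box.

x-range [-7, 8], y-range [4, 7].
The upper-right corner is (8, 7).

(8, 7)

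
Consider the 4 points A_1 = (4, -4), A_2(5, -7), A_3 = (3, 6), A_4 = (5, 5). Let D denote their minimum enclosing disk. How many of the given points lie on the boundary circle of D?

2

The minimum enclosing circle of a finite set is fixed by two of the points (as a diameter) or three (as a circumcircle).
The farthest pair is A_2–A_3 with squared distance 173. The circle on this segment as diameter has centre (4, -0.5) and r² = 173/4 = 43.25.
Check A_1: distance² to centre = 12.25 ≤ 43.25, so it lies inside.
All remaining points lie in this disk, and no smaller disk contains both endpoints, so this is the minimum enclosing circle.
The points at distance exactly r from the centre are A_2, A_3 — 2 points.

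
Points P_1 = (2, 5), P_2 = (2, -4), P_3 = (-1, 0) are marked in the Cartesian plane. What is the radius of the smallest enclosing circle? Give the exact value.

Side lengths²: P_1P_2² = 81, P_1P_3² = 34, P_2P_3² = 25.
Since P_1P_2² = 81 ≥ 34 + 25 = 59, the angle opposite P_1P_2 is not acute, so the smallest enclosing circle has P_1P_2 as diameter.
Centre = midpoint of P_1P_2 = (2, 0.5), r² = 81/4 = 20.25.
r = √(20.25) = 4.5.

4.5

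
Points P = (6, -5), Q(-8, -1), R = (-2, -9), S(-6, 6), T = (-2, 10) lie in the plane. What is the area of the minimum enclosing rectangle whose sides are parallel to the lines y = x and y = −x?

In coordinates u = x + y, v = x − y the rectangle is axis-aligned; the map (x,y)→(u,v) scales areas by 2.
u-values: 1, -9, -11, 0, 8; range = 8 − (-11) = 19.
v-values: 11, -7, 7, -12, -12; range = 11 − (-12) = 23.
Area = (19 × 23) / 2 = 218.5.

218.5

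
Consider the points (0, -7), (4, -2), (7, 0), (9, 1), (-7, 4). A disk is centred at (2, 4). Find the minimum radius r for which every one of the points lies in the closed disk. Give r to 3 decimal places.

The required radius is the distance from (2, 4) to the farthest point.
Squared distances: 125, 40, 41, 58, 81.
Maximum is 125, attained at (0, -7).
r = √125 ≈ 11.180.

11.180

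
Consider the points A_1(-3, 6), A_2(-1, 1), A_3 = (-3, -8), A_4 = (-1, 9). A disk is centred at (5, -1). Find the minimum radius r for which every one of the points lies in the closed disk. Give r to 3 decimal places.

11.662

The required radius is the distance from (5, -1) to the farthest point.
Squared distances: 113, 40, 113, 136.
Maximum is 136, attained at A_4.
r = √136 ≈ 11.662.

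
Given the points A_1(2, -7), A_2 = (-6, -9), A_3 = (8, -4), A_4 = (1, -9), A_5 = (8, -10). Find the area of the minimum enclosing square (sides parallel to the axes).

196

The bounding box has width 14 and height 6.
An axis-aligned square enclosing the set must have side ≥ max(width, height).
So the minimum side is max(14, 6) = 14.
Area = 14² = 196.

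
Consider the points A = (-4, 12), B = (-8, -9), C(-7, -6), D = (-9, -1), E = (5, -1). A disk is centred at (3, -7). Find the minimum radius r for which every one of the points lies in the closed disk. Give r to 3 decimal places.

20.248

The required radius is the distance from (3, -7) to the farthest point.
Squared distances: 410, 125, 101, 180, 40.
Maximum is 410, attained at A.
r = √410 ≈ 20.248.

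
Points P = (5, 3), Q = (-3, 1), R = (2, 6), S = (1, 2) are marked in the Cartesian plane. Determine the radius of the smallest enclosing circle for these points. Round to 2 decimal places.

A smallest enclosing disk is always determined by at most three of the input points on its boundary.
The farthest pair is P–Q with squared distance 68. The circle on this segment as diameter has centre (1, 2) and r² = 68/4 = 17.
Check R: distance² to centre = 17 ≤ 17, so it lies inside.
All remaining points lie in this disk, and no smaller disk contains both endpoints, so this is the minimum enclosing circle.
r = √17 ≈ 4.12.

4.12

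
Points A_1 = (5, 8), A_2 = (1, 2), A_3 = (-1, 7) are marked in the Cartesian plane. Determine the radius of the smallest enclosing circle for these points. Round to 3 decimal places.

Side lengths²: A_1A_2² = 52, A_1A_3² = 37, A_2A_3² = 29.
Since A_1A_2² = 52 < 37 + 29 = 66, the triangle is acute, so the smallest enclosing circle is the circumcircle.
Circumcentre = (2.34375, 5.4375), r² = 13.6220703125.
r = √(13.6220703125) ≈ 3.691.

3.691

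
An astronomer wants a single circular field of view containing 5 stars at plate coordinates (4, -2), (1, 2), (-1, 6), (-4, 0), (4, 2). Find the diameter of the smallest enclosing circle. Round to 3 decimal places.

9.664

A smallest enclosing disk is always determined by at most three of the input points on its boundary.
The minimum enclosing circle is determined by three boundary points: (4, -2), (-1, 6), (-4, 0).
Their circumcentre is (11/18, 13/9) with r² = 7565/324.
The farthest remaining point (4, 2) is at distance² 3821/324 ≤ 7565/324.
Diameter = 2r = 2√(7565/324) ≈ 9.664.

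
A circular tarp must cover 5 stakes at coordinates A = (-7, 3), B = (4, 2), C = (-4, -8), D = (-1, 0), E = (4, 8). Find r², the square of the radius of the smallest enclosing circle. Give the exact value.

The farthest pair is C–E with squared distance 320. The circle on this segment as diameter has centre (0, 0) and r² = 320/4 = 80.
Check A: distance² to centre = 58 ≤ 80, so it lies inside.
All remaining points lie in this disk, and no smaller disk contains both endpoints, so this is the minimum enclosing circle.

80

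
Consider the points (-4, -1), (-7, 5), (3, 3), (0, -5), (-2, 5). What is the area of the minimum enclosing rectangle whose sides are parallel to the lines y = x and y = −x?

In coordinates u = x + y, v = x − y the rectangle is axis-aligned; the map (x,y)→(u,v) scales areas by 2.
u-values: -5, -2, 6, -5, 3; range = 6 − (-5) = 11.
v-values: -3, -12, 0, 5, -7; range = 5 − (-12) = 17.
Area = (11 × 17) / 2 = 93.5.

93.5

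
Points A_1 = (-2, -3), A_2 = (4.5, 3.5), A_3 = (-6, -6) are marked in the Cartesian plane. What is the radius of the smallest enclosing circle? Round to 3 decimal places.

Side lengths²: A_1A_2² = 84.5, A_1A_3² = 25, A_2A_3² = 200.5.
Since A_2A_3² = 200.5 ≥ 84.5 + 25 = 109.5, the angle opposite A_2A_3 is not acute, so the smallest enclosing circle has A_2A_3 as diameter.
Centre = midpoint of A_2A_3 = (-0.75, -1.25), r² = 200.5/4 = 50.125.
r = √(50.125) ≈ 7.080.

7.080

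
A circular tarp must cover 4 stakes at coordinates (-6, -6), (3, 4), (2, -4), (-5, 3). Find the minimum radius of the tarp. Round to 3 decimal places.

The minimum enclosing circle of a finite set is fixed by two of the points (as a diameter) or three (as a circumcircle).
The farthest pair is (-6, -6)–(3, 4) with squared distance 181. The circle on this segment as diameter has centre (-1.5, -1) and r² = 181/4 = 45.25.
Check (2, -4): distance² to centre = 21.25 ≤ 45.25, so it lies inside.
All remaining points lie in this disk, and no smaller disk contains both endpoints, so this is the minimum enclosing circle.
r = √(45.25) ≈ 6.727.

6.727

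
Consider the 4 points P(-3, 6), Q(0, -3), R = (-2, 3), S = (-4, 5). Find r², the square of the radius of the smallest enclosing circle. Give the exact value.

22.5

By Welzl's lemma the MEC is supported by two points (diametrically opposite) or three points (on a circumcircle).
The farthest pair is P–Q with squared distance 90. The circle on this segment as diameter has centre (-1.5, 1.5) and r² = 90/4 = 22.5.
Check R: distance² to centre = 2.5 ≤ 22.5, so it lies inside.
All remaining points lie in this disk, and no smaller disk contains both endpoints, so this is the minimum enclosing circle.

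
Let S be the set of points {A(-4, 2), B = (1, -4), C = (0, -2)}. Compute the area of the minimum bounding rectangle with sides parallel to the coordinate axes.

30

x ranges over [-4, 1], width 5.
y ranges over [-4, 2], height 6.
Area = 5 × 6 = 30.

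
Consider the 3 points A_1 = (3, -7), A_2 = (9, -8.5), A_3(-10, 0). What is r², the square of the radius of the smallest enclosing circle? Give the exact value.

Side lengths²: A_1A_2² = 38.25, A_1A_3² = 218, A_2A_3² = 433.25.
Since A_2A_3² = 433.25 ≥ 218 + 38.25 = 256.25, the angle opposite A_2A_3 is not acute, so the smallest enclosing circle has A_2A_3 as diameter.
Centre = midpoint of A_2A_3 = (-0.5, -4.25), r² = 433.25/4 = 108.3125.

108.3125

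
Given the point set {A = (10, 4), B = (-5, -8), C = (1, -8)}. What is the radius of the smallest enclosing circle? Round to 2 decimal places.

Side lengths²: AB² = 369, AC² = 225, BC² = 36.
Since AB² = 369 ≥ 225 + 36 = 261, the angle opposite AB is not acute, so the smallest enclosing circle has AB as diameter.
Centre = midpoint of AB = (2.5, -2), r² = 369/4 = 92.25.
r = √(92.25) ≈ 9.60.

9.60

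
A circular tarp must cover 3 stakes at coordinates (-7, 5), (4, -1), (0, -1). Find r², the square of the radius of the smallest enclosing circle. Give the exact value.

Call the three points A, B, C in the order given.
Side lengths²: AB² = 157, AC² = 85, BC² = 16.
Since AB² = 157 ≥ 85 + 16 = 101, the angle opposite AB is not acute, so the smallest enclosing circle has AB as diameter.
Centre = midpoint of AB = (-1.5, 2), r² = 157/4 = 39.25.

39.25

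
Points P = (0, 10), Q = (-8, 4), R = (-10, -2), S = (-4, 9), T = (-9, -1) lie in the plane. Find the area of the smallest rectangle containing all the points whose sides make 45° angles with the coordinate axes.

55

In coordinates u = x + y, v = x − y the rectangle is axis-aligned; the map (x,y)→(u,v) scales areas by 2.
u-values: 10, -4, -12, 5, -10; range = 10 − (-12) = 22.
v-values: -10, -12, -8, -13, -8; range = -8 − (-13) = 5.
Area = (22 × 5) / 2 = 55.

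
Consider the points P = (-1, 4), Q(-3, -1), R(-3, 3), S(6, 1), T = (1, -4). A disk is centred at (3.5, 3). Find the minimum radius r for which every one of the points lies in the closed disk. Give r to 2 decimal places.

The required radius is the distance from (3.5, 3) to the farthest point.
Squared distances: 21.25, 58.25, 42.25, 10.25, 55.25.
Maximum is 58.25, attained at Q.
r = √(58.25) ≈ 7.63.

7.63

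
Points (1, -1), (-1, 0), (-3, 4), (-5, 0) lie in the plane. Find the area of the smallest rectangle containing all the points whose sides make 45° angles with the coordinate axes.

27

In coordinates u = x + y, v = x − y the rectangle is axis-aligned; the map (x,y)→(u,v) scales areas by 2.
u-values: 0, -1, 1, -5; range = 1 − (-5) = 6.
v-values: 2, -1, -7, -5; range = 2 − (-7) = 9.
Area = (6 × 9) / 2 = 27.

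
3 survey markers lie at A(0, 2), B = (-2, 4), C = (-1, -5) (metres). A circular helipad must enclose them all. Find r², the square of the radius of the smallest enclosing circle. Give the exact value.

20.5

Side lengths²: AB² = 8, AC² = 50, BC² = 82.
Since BC² = 82 ≥ 50 + 8 = 58, the angle opposite BC is not acute, so the smallest enclosing circle has BC as diameter.
Centre = midpoint of BC = (-1.5, -0.5), r² = 82/4 = 20.5.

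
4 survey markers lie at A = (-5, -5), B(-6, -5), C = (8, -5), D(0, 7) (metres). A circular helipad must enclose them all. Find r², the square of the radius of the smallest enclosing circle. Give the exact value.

65

The minimum enclosing circle of a finite set is fixed by two of the points (as a diameter) or three (as a circumcircle).
The minimum enclosing circle is determined by three boundary points: B, C, D.
Their circumcentre is (1, -1) with r² = 65.
The farthest remaining point A is at distance² 52 ≤ 65.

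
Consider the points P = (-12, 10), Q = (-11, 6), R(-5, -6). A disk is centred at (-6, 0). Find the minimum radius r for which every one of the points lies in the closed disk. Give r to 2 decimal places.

11.66

The required radius is the distance from (-6, 0) to the farthest point.
Squared distances: 136, 61, 37.
Maximum is 136, attained at P.
r = √136 ≈ 11.66.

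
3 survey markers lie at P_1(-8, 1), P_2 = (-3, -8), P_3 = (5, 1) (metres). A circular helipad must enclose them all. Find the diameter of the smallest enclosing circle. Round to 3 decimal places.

Side lengths²: P_1P_2² = 106, P_1P_3² = 169, P_2P_3² = 145.
Since P_1P_3² = 169 < 145 + 106 = 251, the triangle is acute, so the smallest enclosing circle is the circumcircle.
Circumcentre = (-1.5, -23/18), r² = 7685/162.
Diameter = 2r = 2√(7685/162) ≈ 13.775.

13.775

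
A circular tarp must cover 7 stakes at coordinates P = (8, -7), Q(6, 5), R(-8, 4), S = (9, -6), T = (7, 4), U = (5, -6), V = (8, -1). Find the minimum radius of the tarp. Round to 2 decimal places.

9.86

The farthest pair is R–S with squared distance 389. The circle on this segment as diameter has centre (0.5, -1) and r² = 389/4 = 97.25.
Check P: distance² to centre = 92.25 ≤ 97.25, so it lies inside.
All remaining points lie in this disk, and no smaller disk contains both endpoints, so this is the minimum enclosing circle.
r = √(97.25) ≈ 9.86.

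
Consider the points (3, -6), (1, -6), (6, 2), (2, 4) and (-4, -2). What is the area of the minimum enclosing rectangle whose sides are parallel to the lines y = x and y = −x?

In coordinates u = x + y, v = x − y the rectangle is axis-aligned; the map (x,y)→(u,v) scales areas by 2.
u-values: -3, -5, 8, 6, -6; range = 8 − (-6) = 14.
v-values: 9, 7, 4, -2, -2; range = 9 − (-2) = 11.
Area = (14 × 11) / 2 = 77.

77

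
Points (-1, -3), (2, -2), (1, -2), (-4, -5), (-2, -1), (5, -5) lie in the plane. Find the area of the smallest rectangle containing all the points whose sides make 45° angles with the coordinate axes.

49.5

In coordinates u = x + y, v = x − y the rectangle is axis-aligned; the map (x,y)→(u,v) scales areas by 2.
u-values: -4, 0, -1, -9, -3, 0; range = 0 − (-9) = 9.
v-values: 2, 4, 3, 1, -1, 10; range = 10 − (-1) = 11.
Area = (9 × 11) / 2 = 49.5.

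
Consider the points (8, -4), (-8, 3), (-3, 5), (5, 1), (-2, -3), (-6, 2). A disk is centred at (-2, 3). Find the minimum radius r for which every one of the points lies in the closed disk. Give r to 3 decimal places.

The required radius is the distance from (-2, 3) to the farthest point.
Squared distances: 149, 36, 5, 53, 36, 17.
Maximum is 149, attained at (8, -4).
r = √149 ≈ 12.207.

12.207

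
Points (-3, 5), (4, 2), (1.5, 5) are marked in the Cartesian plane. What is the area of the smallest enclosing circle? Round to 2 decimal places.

45.55

Call the three points A, B, C in the order given.
Side lengths²: AB² = 58, AC² = 20.25, BC² = 15.25.
Since AB² = 58 ≥ 20.25 + 15.25 = 35.5, the angle opposite AB is not acute, so the smallest enclosing circle has AB as diameter.
Centre = midpoint of AB = (0.5, 3.5), r² = 58/4 = 14.5.
Area = π·r² = π·14.5 ≈ 45.55.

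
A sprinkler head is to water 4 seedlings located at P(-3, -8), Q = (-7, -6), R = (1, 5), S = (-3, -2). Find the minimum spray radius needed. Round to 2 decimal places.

6.89

By Welzl's lemma the MEC is supported by two points (diametrically opposite) or three points (on a circumcircle).
The minimum enclosing circle is determined by three boundary points: P, Q, R.
Their circumcentre is (-25/12, -7/6) with r² = 6845/144.
The farthest remaining point S is at distance² 221/144 ≤ 6845/144.
r = √(6845/144) ≈ 6.89.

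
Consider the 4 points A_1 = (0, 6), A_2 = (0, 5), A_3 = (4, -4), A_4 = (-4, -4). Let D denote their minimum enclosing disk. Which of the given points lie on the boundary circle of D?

The minimum enclosing circle is determined by three boundary points: A_1, A_3, A_4.
Their circumcentre is (0, 0.2) with r² = 33.64.
The farthest remaining point A_2 is at distance² 23.04 ≤ 33.64.
The points at distance exactly r from the centre are A_1, A_3, A_4 — 3 points.

A_1, A_3, A_4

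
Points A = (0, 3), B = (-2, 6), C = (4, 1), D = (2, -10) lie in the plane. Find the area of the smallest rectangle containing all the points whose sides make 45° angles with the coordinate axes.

In coordinates u = x + y, v = x − y the rectangle is axis-aligned; the map (x,y)→(u,v) scales areas by 2.
u-values: 3, 4, 5, -8; range = 5 − (-8) = 13.
v-values: -3, -8, 3, 12; range = 12 − (-8) = 20.
Area = (13 × 20) / 2 = 130.

130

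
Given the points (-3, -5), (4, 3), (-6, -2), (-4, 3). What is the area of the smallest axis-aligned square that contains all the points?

100

The bounding box has width 10 and height 8.
An axis-aligned square enclosing the set must have side ≥ max(width, height).
So the minimum side is max(10, 8) = 10.
Area = 10² = 100.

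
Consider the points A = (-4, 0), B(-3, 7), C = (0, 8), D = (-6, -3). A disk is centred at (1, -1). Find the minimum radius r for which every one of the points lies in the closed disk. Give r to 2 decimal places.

9.06

The required radius is the distance from (1, -1) to the farthest point.
Squared distances: 26, 80, 82, 53.
Maximum is 82, attained at C.
r = √82 ≈ 9.06.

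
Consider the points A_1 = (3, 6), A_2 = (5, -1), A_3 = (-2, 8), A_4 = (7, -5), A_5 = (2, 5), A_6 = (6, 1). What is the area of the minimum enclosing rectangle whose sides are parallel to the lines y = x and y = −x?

77

In coordinates u = x + y, v = x − y the rectangle is axis-aligned; the map (x,y)→(u,v) scales areas by 2.
u-values: 9, 4, 6, 2, 7, 7; range = 9 − 2 = 7.
v-values: -3, 6, -10, 12, -3, 5; range = 12 − (-10) = 22.
Area = (7 × 22) / 2 = 77.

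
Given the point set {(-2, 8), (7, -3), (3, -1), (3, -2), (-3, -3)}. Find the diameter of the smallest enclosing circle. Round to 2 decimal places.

14.27

The minimum enclosing circle is determined by three boundary points: (-2, 8), (7, -3), (-3, -3).
Their circumcentre is (2, 23/11) with r² = 6161/121.
The farthest remaining point (3, -2) is at distance² 2146/121 ≤ 6161/121.
Diameter = 2r = 2√(6161/121) ≈ 14.27.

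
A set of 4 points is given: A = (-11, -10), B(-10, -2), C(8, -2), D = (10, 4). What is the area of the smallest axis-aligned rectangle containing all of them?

294

x ranges over [-11, 10], width 21.
y ranges over [-10, 4], height 14.
Area = 21 × 14 = 294.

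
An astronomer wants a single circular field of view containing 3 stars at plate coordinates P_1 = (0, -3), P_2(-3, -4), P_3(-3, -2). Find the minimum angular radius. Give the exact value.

5/3

Side lengths²: P_1P_2² = 10, P_1P_3² = 10, P_2P_3² = 4.
Since P_1P_3² = 10 < 10 + 4 = 14, the triangle is acute, so the smallest enclosing circle is the circumcircle.
Circumcentre = (-5/3, -3), r² = 25/9.
r = √(25/9) = 5/3.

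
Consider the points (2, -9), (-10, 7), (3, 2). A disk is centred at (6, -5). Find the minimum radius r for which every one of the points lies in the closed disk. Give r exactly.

The required radius is the distance from (6, -5) to the farthest point.
Squared distances: 32, 400, 58.
Maximum is 400, attained at (-10, 7).
r = √400 = 20.

20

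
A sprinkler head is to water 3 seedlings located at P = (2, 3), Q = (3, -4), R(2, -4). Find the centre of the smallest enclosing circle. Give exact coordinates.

Side lengths²: PQ² = 50, PR² = 49, QR² = 1.
Since PQ² = 50 ≥ 49 + 1 = 50, the angle opposite PQ is not acute, so the smallest enclosing circle has PQ as diameter.
Centre = midpoint of PQ = (2.5, -0.5), r² = 50/4 = 12.5.
Centre = (2.5, -0.5).

(2.5, -0.5)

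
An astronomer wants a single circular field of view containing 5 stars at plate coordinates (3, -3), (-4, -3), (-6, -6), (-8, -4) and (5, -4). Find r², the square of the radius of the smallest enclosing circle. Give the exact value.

42.25

The minimum enclosing circle of a finite set is fixed by two of the points (as a diameter) or three (as a circumcircle).
The farthest pair is (-8, -4)–(5, -4) with squared distance 169. The circle on this segment as diameter has centre (-1.5, -4) and r² = 169/4 = 42.25.
Check (3, -3): distance² to centre = 21.25 ≤ 42.25, so it lies inside.
All remaining points lie in this disk, and no smaller disk contains both endpoints, so this is the minimum enclosing circle.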